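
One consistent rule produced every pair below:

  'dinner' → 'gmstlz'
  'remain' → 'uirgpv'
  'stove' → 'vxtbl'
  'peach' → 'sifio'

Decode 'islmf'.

foggy

In dinner: d→g is +3, i→m is +4, n→s is +5, n→t is +6 — the shift increases by 1 each position. Letter i (0-indexed) is shifted by i+3, so successive shifts are 3, 4, 5, ….
Decoding islmf: i−3=f, s−4=o, l−5=g, m−6=g, f−7=y.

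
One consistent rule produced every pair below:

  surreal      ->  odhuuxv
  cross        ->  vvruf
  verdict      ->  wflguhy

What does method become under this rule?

The output letters match the input read backwards, each shifted +3: surreal reversed is laerrus. Two steps: reverse the string, then apply a Caesar shift of +3.
On method: reverse → dohtem; then shift: d+3=g, o+3=r, h+3=k, t+3=w, e+3=h, m+3=p.

grkwhp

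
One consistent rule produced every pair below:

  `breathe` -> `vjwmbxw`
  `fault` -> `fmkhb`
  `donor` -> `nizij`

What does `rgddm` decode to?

pizza

b(1)→v(21) and r(17)→j(9) fit y≡9x+12 (mod 26); the inverse of 9 mod 26 is 3. Treating letters as 0–25, the rule is x ↦ 9x + 12 (mod 26).
Reversing it on rgddm: r(17)→3·(17−12)≡15=p; g(6)→3·(6−12)≡8=i; d(3)→3·(3−12)≡25=z; d(3)→3·(3−12)≡25=z; m(12)→3·(12−12)≡0=a (all mod 26).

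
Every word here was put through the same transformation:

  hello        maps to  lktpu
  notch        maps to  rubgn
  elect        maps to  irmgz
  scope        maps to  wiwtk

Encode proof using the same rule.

txwsl

Shifts by position in hello: pos 0: h→l (+4), pos 1: e→k (+6), pos 2: l→t (+8), pos 3: l→p (+4), pos 4: o→u (+6) — repeating every 3. A repeating key of period 3 is used — shifts +4, +6, +8 over and over.
Applying it to proof: p+4=t, r+6=x, o+8=w, o+4=s, f+6=l.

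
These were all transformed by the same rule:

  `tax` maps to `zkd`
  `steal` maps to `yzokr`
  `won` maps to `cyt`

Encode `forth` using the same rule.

lyxzn

The shift depends on letter class: consonant t→z is +6, but vowel a→k is +10. Vowels shift forward by 10 and consonants shift forward by 6.
On forth: f(cons)+6=l, o(vowel)+10=y, r(cons)+6=x, t(cons)+6=z, h(cons)+6=n.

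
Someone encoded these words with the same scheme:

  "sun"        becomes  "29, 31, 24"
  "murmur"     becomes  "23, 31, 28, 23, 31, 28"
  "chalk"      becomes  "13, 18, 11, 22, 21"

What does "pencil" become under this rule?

s is letter #19 and maps to 29: an offset of 10. Each letter is replaced by its alphabet position (a=1..z=26) + 10.
Applying it to pencil: p=16→26, e=5→15, n=14→24, c=3→13, i=9→19, l=12→22.

26, 15, 24, 13, 19, 22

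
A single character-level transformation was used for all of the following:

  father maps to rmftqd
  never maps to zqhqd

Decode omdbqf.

carpet

Compare letters: f→r is +12, a→m is +12, t→f is +12 — a constant shift. Every letter moves 12 places later in the alphabet, wrapping around z→a.
Reversing it on omdbqf: o−12=c, m−12=a, d−12=r, b−12=p, q−12=e, f−12=t.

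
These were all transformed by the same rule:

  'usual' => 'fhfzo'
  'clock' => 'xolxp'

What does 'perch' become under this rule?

Each pair mirrors across the alphabet (u↔f, s↔h, u↔f): positions sum to 25. Each letter is replaced by its mirror in the alphabet: a↔z, b↔y, c↔x, and so on (the Atbash cipher).
Applying it to perch: p↔k, e↔v, r↔i, c↔x, h↔s.

kvixs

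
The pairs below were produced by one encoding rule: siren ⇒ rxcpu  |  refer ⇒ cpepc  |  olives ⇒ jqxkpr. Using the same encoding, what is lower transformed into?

qjzpc

s(18)→r(17) and i(8)→x(23) fit y≡15x+7 (mod 26); the inverse of 15 mod 26 is 7. Treating letters as 0–25, the rule is x ↦ 15x + 7 (mod 26).
On lower: l(11)→15·11+7≡16=q; o(14)→15·14+7≡9=j; w(22)→15·22+7≡25=z; e(4)→15·4+7≡15=p; r(17)→15·17+7≡2=c (all mod 26).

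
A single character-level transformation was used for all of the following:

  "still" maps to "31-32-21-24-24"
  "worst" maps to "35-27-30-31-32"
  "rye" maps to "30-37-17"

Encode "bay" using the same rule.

14-13-37

s is letter #19 and maps to 31: an offset of 12. The number is (letter's place in the alphabet, a=1) + 12.
Applying it to bay: b=2→14, a=1→13, y=25→37.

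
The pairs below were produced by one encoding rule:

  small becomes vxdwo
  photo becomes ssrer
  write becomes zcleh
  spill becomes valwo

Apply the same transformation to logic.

Shifts by position in small: pos 0: s→v (+3), pos 1: m→x (+11), pos 2: a→d (+3), pos 3: l→w (+11) — repeating every 2. The shifts repeat in a cycle of length 2: positions 0,1,… shift by +3, +11, then the pattern repeats.
For logic: l+3=o, o+11=z, g+3=j, i+11=t, c+3=f.

ozjtf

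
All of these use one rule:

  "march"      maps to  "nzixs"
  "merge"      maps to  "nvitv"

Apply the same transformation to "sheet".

hsvvg

Each pair mirrors across the alphabet (m↔n, a↔z, r↔i): positions sum to 25. Letters are reflected about the middle of the alphabet (position → 25−position): Atbash.
On sheet: s↔h, h↔s, e↔v, e↔v, t↔g.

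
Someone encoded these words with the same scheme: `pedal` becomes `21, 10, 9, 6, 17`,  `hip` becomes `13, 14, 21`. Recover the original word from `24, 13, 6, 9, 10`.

shade

p is letter #16 and maps to 21: an offset of 5. Letters become their 1-based position plus 5 (so a→6, b→7, …).
Decoding 24, 13, 6, 9, 10: 24→(24−5)÷1=19=s, 13→(13−5)÷1=8=h, 6→(6−5)÷1=1=a, 9→(9−5)÷1=4=d, 10→(10−5)÷1=5=e.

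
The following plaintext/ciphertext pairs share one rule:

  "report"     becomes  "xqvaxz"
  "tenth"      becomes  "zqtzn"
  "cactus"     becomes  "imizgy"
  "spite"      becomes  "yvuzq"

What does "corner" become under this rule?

Two shifts are in play — +12 for a/e/i/o/u, +6 for every other letter.
On corner: c(cons)+6=i, o(vowel)+12=a, r(cons)+6=x, n(cons)+6=t, e(vowel)+12=q, r(cons)+6=x.

iaxtqx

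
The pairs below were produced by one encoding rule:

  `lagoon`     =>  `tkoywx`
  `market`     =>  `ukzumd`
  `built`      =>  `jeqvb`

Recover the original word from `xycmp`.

pouch

Shifts by position in lagoon: pos 0: l→t (+8), pos 1: a→k (+10), pos 2: g→o (+8), pos 3: o→y (+10) — repeating every 2. It's a Vigenère-style cipher with numeric key [8,10]: position i shifts by key[i mod 2].
Decoding xycmp: x−8=p, y−10=o, c−8=u, m−10=c, p−8=h.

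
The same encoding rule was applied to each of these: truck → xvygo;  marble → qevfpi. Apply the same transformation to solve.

Every letter moves 4 places later in the alphabet, wrapping around z→a.
Applying it to solve: s+4=w, o+4=s, l+4=p, v+4=z, e+4=i.

wspzi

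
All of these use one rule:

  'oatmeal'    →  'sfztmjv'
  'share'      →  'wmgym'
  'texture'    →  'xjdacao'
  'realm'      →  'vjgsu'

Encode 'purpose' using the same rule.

tzxwwbo

In oatmeal: o→s is +4, a→f is +5, t→z is +6, m→t is +7 — the shift increases by 1 each position. The shift increases by 1 at each position, starting from +4: 4, 5, 6, ….
On purpose: p+4=t, u+5=z, r+6=x, p+7=w, o+8=w, s+9=b, e+10=o.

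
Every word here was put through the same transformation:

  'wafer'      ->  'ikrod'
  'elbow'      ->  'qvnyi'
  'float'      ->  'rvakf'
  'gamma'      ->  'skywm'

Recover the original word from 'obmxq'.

crane

Shifts by position in wafer: pos 0: w→i (+12), pos 1: a→k (+10), pos 2: f→r (+12), pos 3: e→o (+10) — repeating every 2. A repeating key of period 2 is used — shifts +12, +10 over and over.
Undoing it on obmxq: o−12=c, b−10=r, m−12=a, x−10=n, q−12=e.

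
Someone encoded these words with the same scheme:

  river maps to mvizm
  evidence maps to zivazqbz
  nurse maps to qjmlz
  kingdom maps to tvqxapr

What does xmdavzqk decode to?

gradient

r(17)→m(12) and i(8)→v(21) fit y≡25x+3 (mod 26); the inverse of 25 mod 26 is 25. Treating letters as 0–25, the rule is x ↦ 25x + 3 (mod 26).
Reversing it on xmdavzqk: x(23)→25·(23−3)≡6=g; m(12)→25·(12−3)≡17=r; d(3)→25·(3−3)≡0=a; a(0)→25·(0−3)≡3=d; v(21)→25·(21−3)≡8=i; z(25)→25·(25−3)≡4=e; q(16)→25·(16−3)≡13=n; k(10)→25·(10−3)≡19=t (all mod 26).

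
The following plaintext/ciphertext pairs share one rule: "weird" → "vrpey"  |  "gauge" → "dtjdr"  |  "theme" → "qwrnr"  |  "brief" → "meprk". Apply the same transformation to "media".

nrypt

w(22)→v(21) and e(4)→r(17) fit y≡19x+19 (mod 26); the inverse of 19 mod 26 is 11. Treating letters as 0–25, the rule is x ↦ 19x + 19 (mod 26).
On media: m(12)→19·12+19≡13=n; e(4)→19·4+19≡17=r; d(3)→19·3+19≡24=y; i(8)→19·8+19≡15=p; a(0)→19·0+19≡19=t (all mod 26).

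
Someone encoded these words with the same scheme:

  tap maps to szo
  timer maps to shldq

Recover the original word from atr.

Compare letters: t→s is +25, a→z is +25, p→o is +25 — a constant shift. It's a constant shift of +25 (ROT25).
Reversing it on atr: a−25=b, t−25=u, r−25=s.

bus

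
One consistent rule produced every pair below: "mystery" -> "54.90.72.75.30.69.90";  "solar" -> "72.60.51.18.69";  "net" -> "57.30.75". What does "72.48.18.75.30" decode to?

m(#13)→54 and y(#25)→90: differences scale by 3, so n = 3·pos + 15. The formula is n = 3×(alphabet index, a=1) + 15.
Decoding 72.48.18.75.30: 72→(72−15)÷3=19=s, 48→(48−15)÷3=11=k, 18→(18−15)÷3=1=a, 75→(75−15)÷3=20=t, 30→(30−15)÷3=5=e.

skate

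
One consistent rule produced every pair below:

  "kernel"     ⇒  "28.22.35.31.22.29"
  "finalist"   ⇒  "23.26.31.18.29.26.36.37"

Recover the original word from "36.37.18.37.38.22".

k is letter #11 and maps to 28: an offset of 17. Letters become their 1-based position plus 17 (so a→18, b→19, …).
Decoding 36.37.18.37.38.22: 36→(36−17)÷1=19=s, 37→(37−17)÷1=20=t, 18→(18−17)÷1=1=a, 37→(37−17)÷1=20=t, 38→(38−17)÷1=21=u, 22→(22−17)÷1=5=e.

statue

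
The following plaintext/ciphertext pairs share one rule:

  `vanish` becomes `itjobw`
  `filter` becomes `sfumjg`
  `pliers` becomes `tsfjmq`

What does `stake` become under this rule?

flbut

The output letters match the input read backwards, each shifted +1: vanish reversed is hsinav. The word is reversed, then every letter is shifted forward by 1.
On stake: reverse → ekats; then shift: e+1=f, k+1=l, a+1=b, t+1=u, s+1=t.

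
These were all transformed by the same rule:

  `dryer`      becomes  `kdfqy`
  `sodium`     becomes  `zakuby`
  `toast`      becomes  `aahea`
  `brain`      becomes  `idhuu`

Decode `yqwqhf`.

Shifts by position in dryer: pos 0: d→k (+7), pos 1: r→d (+12), pos 2: y→f (+7), pos 3: e→q (+12) — repeating every 2. The shifts repeat in a cycle of length 2: positions 0,1,… shift by +7, +12, then the pattern repeats.
Reversing it on yqwqhf: y−7=r, q−12=e, w−7=p, q−12=e, h−7=a, f−12=t.

repeat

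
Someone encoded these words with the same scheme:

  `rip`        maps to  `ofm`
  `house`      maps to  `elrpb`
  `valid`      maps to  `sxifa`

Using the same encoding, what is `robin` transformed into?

olyfk

It's a constant shift of +23 (ROT23).
On robin: r+23=o, o+23=l, b+23=y, i+23=f, n+23=k.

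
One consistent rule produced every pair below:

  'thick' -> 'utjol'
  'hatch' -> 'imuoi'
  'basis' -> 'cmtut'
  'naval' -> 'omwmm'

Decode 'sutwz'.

risky

Shifts by position in thick: pos 0: t→u (+1), pos 1: h→t (+12), pos 2: i→j (+1), pos 3: c→o (+12) — repeating every 2. It's a Vigenère-style cipher with numeric key [1,12]: position i shifts by key[i mod 2].
Undoing it on sutwz: s−1=r, u−12=i, t−1=s, w−12=k, z−1=y.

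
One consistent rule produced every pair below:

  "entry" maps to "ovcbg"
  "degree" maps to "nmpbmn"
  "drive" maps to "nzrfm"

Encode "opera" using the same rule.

yxnbi

Shifts by position in entry: pos 0: e→o (+10), pos 1: n→v (+8), pos 2: t→c (+9), pos 3: r→b (+10), pos 4: y→g (+8) — repeating every 3. It's a Vigenère-style cipher with numeric key [10,8,9]: position i shifts by key[i mod 3].
Applying it to opera: o+10=y, p+8=x, e+9=n, r+10=b, a+8=i.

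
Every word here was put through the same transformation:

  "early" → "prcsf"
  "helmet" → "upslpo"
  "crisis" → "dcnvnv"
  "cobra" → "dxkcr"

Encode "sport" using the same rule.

vqxco

e(4)→p(15) and a(0)→r(17) fit y≡19x+17 (mod 26); the inverse of 19 mod 26 is 11. This is an affine cipher: with a=0,…,z=25, each position x becomes (19x+17) mod 26.
Applying it to sport: s(18)→19·18+17≡21=v; p(15)→19·15+17≡16=q; o(14)→19·14+17≡23=x; r(17)→19·17+17≡2=c; t(19)→19·19+17≡14=o (all mod 26).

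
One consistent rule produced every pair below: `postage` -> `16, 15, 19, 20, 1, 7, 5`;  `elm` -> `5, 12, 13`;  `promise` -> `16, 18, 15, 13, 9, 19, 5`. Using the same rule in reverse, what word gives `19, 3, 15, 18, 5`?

Letters become their 1-indexed alphabet positions: a=1 … z=26.
Reversing it on 19, 3, 15, 18, 5: 19=s, 3=c, 15=o, 18=r, 5=e.

score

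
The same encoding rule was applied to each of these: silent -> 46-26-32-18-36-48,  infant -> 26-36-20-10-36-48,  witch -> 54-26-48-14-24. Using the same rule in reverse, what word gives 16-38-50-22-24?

The formula is n = 2×(alphabet index, a=1) + 8.
Decoding 16-38-50-22-24: 16→(16−8)÷2=4=d, 38→(38−8)÷2=15=o, 50→(50−8)÷2=21=u, 22→(22−8)÷2=7=g, 24→(24−8)÷2=8=h.

dough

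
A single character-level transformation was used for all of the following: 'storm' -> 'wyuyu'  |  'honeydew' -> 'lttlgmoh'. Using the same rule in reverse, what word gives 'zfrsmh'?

In storm: s→w is +4, t→y is +5, o→u is +6, r→y is +7 — the shift increases by 1 each position. The shift increases by 1 at each position, starting from +4: 4, 5, 6, ….
Reversing it on zfrsmh: z−4=v, f−5=a, r−6=l, s−7=l, m−8=e, h−9=y.

valley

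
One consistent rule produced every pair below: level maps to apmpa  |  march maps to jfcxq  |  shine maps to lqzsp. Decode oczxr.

brick

l(11)→a(0) and e(4)→p(15) fit y≡9x+5 (mod 26); the inverse of 9 mod 26 is 3. This is an affine cipher: with a=0,…,z=25, each position x becomes (9x+5) mod 26.
Undoing it on oczxr: o(14)→3·(14−5)≡1=b; c(2)→3·(2−5)≡17=r; z(25)→3·(25−5)≡8=i; x(23)→3·(23−5)≡2=c; r(17)→3·(17−5)≡10=k (all mod 26).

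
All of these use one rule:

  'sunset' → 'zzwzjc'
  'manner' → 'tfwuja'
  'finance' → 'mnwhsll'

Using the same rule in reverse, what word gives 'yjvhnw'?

remain

Shifts by position in sunset: pos 0: s→z (+7), pos 1: u→z (+5), pos 2: n→w (+9), pos 3: s→z (+7), pos 4: e→j (+5), pos 5: t→c (+9) — repeating every 3. It's a Vigenère-style cipher with numeric key [7,5,9]: position i shifts by key[i mod 3].
Undoing it on yjvhnw: y−7=r, j−5=e, v−9=m, h−7=a, n−5=i, w−9=n.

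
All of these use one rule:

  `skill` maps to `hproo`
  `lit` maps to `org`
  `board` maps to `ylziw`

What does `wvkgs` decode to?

depth

Each pair mirrors across the alphabet (s↔h, k↔p, i↔r): positions sum to 25. Letters are reflected about the middle of the alphabet (position → 25−position): Atbash.
Decoding wvkgs: w↔d, v↔e, k↔p, g↔t, s↔h.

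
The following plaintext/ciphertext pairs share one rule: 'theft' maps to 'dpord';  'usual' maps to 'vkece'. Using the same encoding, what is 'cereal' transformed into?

The output letters match the input read backwards, each shifted +10: theft reversed is tfeht. Read the word backwards and shift each letter +10.
Applying it to cereal: reverse → laerec; then shift: l+10=v, a+10=k, e+10=o, r+10=b, e+10=o, c+10=m.

vkobom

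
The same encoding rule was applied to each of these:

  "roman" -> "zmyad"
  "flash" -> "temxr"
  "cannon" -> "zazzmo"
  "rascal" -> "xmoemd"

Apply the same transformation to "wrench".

tozqdi

The output letters match the input read backwards, each shifted +12: roman reversed is namor. The word is reversed, then every letter is shifted forward by 12.
For wrench: reverse → hcnerw; then shift: h+12=t, c+12=o, n+12=z, e+12=q, r+12=d, w+12=i.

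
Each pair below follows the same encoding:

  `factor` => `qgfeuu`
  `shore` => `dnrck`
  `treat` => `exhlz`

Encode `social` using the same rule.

Shifts by position in factor: pos 0: f→q (+11), pos 1: a→g (+6), pos 2: c→f (+3), pos 3: t→e (+11), pos 4: o→u (+6), pos 5: r→u (+3) — repeating every 3. The shifts repeat in a cycle of length 3: positions 0,1,… shift by +11, +6, +3, then the pattern repeats.
On social: s+11=d, o+6=u, c+3=f, i+11=t, a+6=g, l+3=o.

duftgo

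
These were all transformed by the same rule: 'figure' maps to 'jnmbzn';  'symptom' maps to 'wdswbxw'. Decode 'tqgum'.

Letter i (0-indexed) is shifted by i+4, so successive shifts are 4, 5, 6, ….
Undoing it on tqgum: t−4=p, q−5=l, g−6=a, u−7=n, m−8=e.

plane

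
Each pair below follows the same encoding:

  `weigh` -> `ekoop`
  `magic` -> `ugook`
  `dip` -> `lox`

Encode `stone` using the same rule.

abuvk

The shift depends on letter class: consonant w→e is +8, but vowel e→k is +6. The rule splits by letter class: vowels +6, consonants +8.
On stone: s(cons)+8=a, t(cons)+8=b, o(vowel)+6=u, n(cons)+8=v, e(vowel)+6=k.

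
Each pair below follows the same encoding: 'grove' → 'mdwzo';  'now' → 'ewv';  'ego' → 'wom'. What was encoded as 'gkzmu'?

mercy

The output letters match the input read backwards, each shifted +8: grove reversed is evorg. Read the word backwards and shift each letter +8.
Reversing it on gkzmu: shift back: g−8=y, k−8=c, z−8=r, m−8=e, u−8=m → ycrem; then reverse → mercy.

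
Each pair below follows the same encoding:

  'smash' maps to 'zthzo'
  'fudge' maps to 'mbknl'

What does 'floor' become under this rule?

msvvy

Compare letters: s→z is +7, m→t is +7, a→h is +7 — a constant shift. Every letter moves 7 places later in the alphabet, wrapping around z→a.
On floor: f+7=m, l+7=s, o+7=v, o+7=v, r+7=y.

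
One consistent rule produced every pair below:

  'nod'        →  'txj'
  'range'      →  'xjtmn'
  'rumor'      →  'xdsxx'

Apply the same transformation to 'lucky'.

Two shifts are in play — +9 for a/e/i/o/u, +6 for every other letter.
For lucky: l(cons)+6=r, u(vowel)+9=d, c(cons)+6=i, k(cons)+6=q, y(cons)+6=e.

rdiqe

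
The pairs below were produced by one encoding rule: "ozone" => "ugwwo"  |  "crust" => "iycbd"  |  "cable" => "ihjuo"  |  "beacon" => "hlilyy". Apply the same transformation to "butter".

hbbcoc

In ozone: o→u is +6, z→g is +7, o→w is +8, n→w is +9 — the shift increases by 1 each position. Letter i (0-indexed) is shifted by i+6, so successive shifts are 6, 7, 8, ….
Applying it to butter: b+6=h, u+7=b, t+8=b, t+9=c, e+10=o, r+11=c.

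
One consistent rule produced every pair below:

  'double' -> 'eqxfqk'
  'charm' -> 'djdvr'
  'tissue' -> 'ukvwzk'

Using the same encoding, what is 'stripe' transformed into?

tvumuk

Each letter shifts forward by (position + 1), i.e. 1, 2, 3, … — the shift grows by one for each successive letter.
On stripe: s+1=t, t+2=v, r+3=u, i+4=m, p+5=u, e+6=k.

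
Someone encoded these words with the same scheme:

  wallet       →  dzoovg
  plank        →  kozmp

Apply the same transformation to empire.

Letters are reflected about the middle of the alphabet (position → 25−position): Atbash.
Applying it to empire: e↔v, m↔n, p↔k, i↔r, r↔i, e↔v.

vnkriv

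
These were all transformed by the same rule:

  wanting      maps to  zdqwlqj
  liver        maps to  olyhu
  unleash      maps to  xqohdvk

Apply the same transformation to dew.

ghz

Compare letters: w→z is +3, a→d is +3, n→q is +3 — a constant shift. Every letter moves 3 places later in the alphabet, wrapping around z→a.
On dew: d+3=g, e+3=h, w+3=z.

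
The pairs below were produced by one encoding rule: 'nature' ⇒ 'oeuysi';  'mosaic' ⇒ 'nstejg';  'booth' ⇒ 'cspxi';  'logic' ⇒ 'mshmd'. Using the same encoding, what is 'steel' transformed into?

Shifts by position in nature: pos 0: n→o (+1), pos 1: a→e (+4), pos 2: t→u (+1), pos 3: u→y (+4) — repeating every 2. A repeating key of period 2 is used — shifts +1, +4 over and over.
For steel: s+1=t, t+4=x, e+1=f, e+4=i, l+1=m.

txfim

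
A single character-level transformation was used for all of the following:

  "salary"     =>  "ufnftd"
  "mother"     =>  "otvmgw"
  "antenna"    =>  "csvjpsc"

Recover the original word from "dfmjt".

baker

Shifts by position in salary: pos 0: s→u (+2), pos 1: a→f (+5), pos 2: l→n (+2), pos 3: a→f (+5) — repeating every 2. The shifts repeat in a cycle of length 2: positions 0,1,… shift by +2, +5, then the pattern repeats.
Reversing it on dfmjt: d−2=b, f−5=a, m−2=k, j−5=e, t−2=r.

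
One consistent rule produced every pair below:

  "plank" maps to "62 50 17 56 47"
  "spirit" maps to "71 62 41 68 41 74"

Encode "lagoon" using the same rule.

p(#16)→62 and l(#12)→50: differences scale by 3, so n = 3·pos + 14. The formula is n = 3×(alphabet index, a=1) + 14.
Applying it to lagoon: l=12→50, a=1→17, g=7→35, o=15→59, o=15→59, n=14→56.

50 17 35 59 59 56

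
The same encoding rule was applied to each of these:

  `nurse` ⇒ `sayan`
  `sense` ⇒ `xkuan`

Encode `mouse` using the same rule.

In nurse: n→s is +5, u→a is +6, r→y is +7, s→a is +8 — the shift increases by 1 each position. The shift increases by 1 at each position, starting from +5: 5, 6, 7, ….
Applying it to mouse: m+5=r, o+6=u, u+7=b, s+8=a, e+9=n.

ruban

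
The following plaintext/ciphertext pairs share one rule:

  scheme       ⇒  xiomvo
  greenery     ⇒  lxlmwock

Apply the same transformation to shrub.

xnyck

Each letter shifts forward by (position + 5), i.e. 5, 6, 7, … — the shift grows by one for each successive letter.
For shrub: s+5=x, h+6=n, r+7=y, u+8=c, b+9=k.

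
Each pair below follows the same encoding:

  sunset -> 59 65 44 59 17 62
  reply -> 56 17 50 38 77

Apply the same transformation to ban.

s(#19)→59 and u(#21)→65: differences scale by 3, so n = 3·pos + 2. The formula is n = 3×(alphabet index, a=1) + 2.
Applying it to ban: b=2→8, a=1→5, n=14→44.

8 5 44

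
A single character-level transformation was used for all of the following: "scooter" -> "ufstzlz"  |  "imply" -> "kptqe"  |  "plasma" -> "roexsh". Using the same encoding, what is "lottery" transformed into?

nrxykyg

In scooter: s→u is +2, c→f is +3, o→s is +4, o→t is +5 — the shift increases by 1 each position. Letter i (0-indexed) is shifted by i+2, so successive shifts are 2, 3, 4, ….
For lottery: l+2=n, o+3=r, t+4=x, t+5=y, e+6=k, r+7=y, y+8=g.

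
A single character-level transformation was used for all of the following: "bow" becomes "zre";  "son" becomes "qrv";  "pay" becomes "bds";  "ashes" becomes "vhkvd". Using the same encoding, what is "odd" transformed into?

ggr

The word is reversed, then every letter is shifted forward by 3.
On odd: reverse → ddo; then shift: d+3=g, d+3=g, o+3=r.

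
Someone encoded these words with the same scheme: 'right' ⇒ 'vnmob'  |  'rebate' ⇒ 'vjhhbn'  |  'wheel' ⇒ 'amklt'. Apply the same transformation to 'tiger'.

In right: r→v is +4, i→n is +5, g→m is +6, h→o is +7 — the shift increases by 1 each position. Letter i (0-indexed) is shifted by i+4, so successive shifts are 4, 5, 6, ….
For tiger: t+4=x, i+5=n, g+6=m, e+7=l, r+8=z.

xnmlz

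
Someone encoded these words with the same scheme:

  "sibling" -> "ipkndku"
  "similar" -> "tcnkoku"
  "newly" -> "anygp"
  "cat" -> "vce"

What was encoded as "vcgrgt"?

repeat

The output letters match the input read backwards, each shifted +2: sibling reversed is gnilbis. Two steps: reverse the string, then apply a Caesar shift of +2.
Decoding vcgrgt: shift back: v−2=t, c−2=a, g−2=e, r−2=p, g−2=e, t−2=r → taeper; then reverse → repeat.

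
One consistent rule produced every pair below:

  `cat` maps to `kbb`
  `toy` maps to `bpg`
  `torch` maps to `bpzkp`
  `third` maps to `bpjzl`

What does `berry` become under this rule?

The shift depends on letter class: consonant c→k is +8, but vowel a→b is +1. Vowels shift forward by 1 and consonants shift forward by 8.
On berry: b(cons)+8=j, e(vowel)+1=f, r(cons)+8=z, r(cons)+8=z, y(cons)+8=g.

jfzzg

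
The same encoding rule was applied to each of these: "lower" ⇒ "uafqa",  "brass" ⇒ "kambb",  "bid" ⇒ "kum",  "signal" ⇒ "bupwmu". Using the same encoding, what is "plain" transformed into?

yumuw

The shift depends on letter class: consonant l→u is +9, but vowel o→a is +12. The rule splits by letter class: vowels +12, consonants +9.
Applying it to plain: p(cons)+9=y, l(cons)+9=u, a(vowel)+12=m, i(vowel)+12=u, n(cons)+9=w.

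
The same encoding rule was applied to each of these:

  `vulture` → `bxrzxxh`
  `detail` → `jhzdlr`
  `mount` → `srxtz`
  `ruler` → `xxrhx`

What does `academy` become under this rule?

Two shifts are in play — +3 for a/e/i/o/u, +6 for every other letter.
On academy: a(vowel)+3=d, c(cons)+6=i, a(vowel)+3=d, d(cons)+6=j, e(vowel)+3=h, m(cons)+6=s, y(cons)+6=e.

didjhse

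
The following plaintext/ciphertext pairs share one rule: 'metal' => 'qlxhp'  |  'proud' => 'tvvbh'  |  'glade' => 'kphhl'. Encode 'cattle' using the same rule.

ghxxpl

The shift depends on letter class: consonant m→q is +4, but vowel e→l is +7. Vowels shift forward by 7 and consonants shift forward by 4.
For cattle: c(cons)+4=g, a(vowel)+7=h, t(cons)+4=x, t(cons)+4=x, l(cons)+4=p, e(vowel)+7=l.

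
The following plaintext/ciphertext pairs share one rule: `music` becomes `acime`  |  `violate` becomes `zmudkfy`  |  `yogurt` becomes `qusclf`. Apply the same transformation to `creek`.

elyyg

m(12)→a(0) and u(20)→c(2) fit y≡23x+10 (mod 26); the inverse of 23 mod 26 is 17. This is an affine cipher: with a=0,…,z=25, each position x becomes (23x+10) mod 26.
Applying it to creek: c(2)→23·2+10≡4=e; r(17)→23·17+10≡11=l; e(4)→23·4+10≡24=y; e(4)→23·4+10≡24=y; k(10)→23·10+10≡6=g (all mod 26).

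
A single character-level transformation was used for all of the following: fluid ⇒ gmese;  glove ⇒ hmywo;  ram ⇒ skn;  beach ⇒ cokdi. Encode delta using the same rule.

The shift depends on letter class: consonant f→g is +1, but vowel u→e is +10. Vowels shift forward by 10 and consonants shift forward by 1.
On delta: d(cons)+1=e, e(vowel)+10=o, l(cons)+1=m, t(cons)+1=u, a(vowel)+10=k.

eomuk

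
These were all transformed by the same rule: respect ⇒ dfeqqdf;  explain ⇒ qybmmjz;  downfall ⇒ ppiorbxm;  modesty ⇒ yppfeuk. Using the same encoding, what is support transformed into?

evbqasf

Shifts by position in respect: pos 0: r→d (+12), pos 1: e→f (+1), pos 2: s→e (+12), pos 3: p→q (+1) — repeating every 2. A repeating key of period 2 is used — shifts +12, +1 over and over.
Applying it to support: s+12=e, u+1=v, p+12=b, p+1=q, o+12=a, r+1=s, t+12=f.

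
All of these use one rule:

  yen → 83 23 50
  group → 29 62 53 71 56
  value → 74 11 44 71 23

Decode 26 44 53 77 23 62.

flower

Each letter becomes 3×(its alphabet position, a=1..z=26) + 8.
Decoding 26 44 53 77 23 62: 26→(26−8)÷3=6=f, 44→(44−8)÷3=12=l, 53→(53−8)÷3=15=o, 77→(77−8)÷3=23=w, 23→(23−8)÷3=5=e, 62→(62−8)÷3=18=r.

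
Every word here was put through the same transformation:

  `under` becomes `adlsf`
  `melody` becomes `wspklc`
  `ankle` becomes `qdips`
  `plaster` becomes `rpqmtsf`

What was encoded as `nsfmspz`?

herself

u(20)→a(0) and n(13)→d(3) fit y≡7x+16 (mod 26); the inverse of 7 mod 26 is 15. Treating letters as 0–25, the rule is x ↦ 7x + 16 (mod 26).
Reversing it on nsfmspz: n(13)→15·(13−16)≡7=h; s(18)→15·(18−16)≡4=e; f(5)→15·(5−16)≡17=r; m(12)→15·(12−16)≡18=s; s(18)→15·(18−16)≡4=e; p(15)→15·(15−16)≡11=l; z(25)→15·(25−16)≡5=f (all mod 26).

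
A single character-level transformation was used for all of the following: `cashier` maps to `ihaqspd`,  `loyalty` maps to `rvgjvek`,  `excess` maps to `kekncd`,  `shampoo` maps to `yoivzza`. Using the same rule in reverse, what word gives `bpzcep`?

In cashier: c→i is +6, a→h is +7, s→a is +8, h→q is +9 — the shift increases by 1 each position. The shift increases by 1 at each position, starting from +6: 6, 7, 8, ….
Decoding bpzcep: b−6=v, p−7=i, z−8=r, c−9=t, e−10=u, p−11=e.

virtue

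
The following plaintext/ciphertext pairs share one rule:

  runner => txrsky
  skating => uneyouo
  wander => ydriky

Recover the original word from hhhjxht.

In runner: r→t is +2, u→x is +3, n→r is +4, n→s is +5 — the shift increases by 1 each position. Letter i (0-indexed) is shifted by i+2, so successive shifts are 2, 3, 4, ….
Decoding hhhjxht: h−2=f, h−3=e, h−4=d, j−5=e, x−6=r, h−7=a, t−8=l.

federal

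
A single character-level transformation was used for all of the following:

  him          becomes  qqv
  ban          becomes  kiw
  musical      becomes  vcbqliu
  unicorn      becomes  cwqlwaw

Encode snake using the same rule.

The shift depends on letter class: consonant h→q is +9, but vowel i→q is +8. Two shifts are in play — +8 for a/e/i/o/u, +9 for every other letter.
For snake: s(cons)+9=b, n(cons)+9=w, a(vowel)+8=i, k(cons)+9=t, e(vowel)+8=m.

bwitm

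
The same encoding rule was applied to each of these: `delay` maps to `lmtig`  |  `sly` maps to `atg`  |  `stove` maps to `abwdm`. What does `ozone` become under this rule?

Compare letters: d→l is +8, e→m is +8, l→t is +8 — a constant shift. It's a constant shift of +8 (ROT8).
On ozone: o+8=w, z+8=h, o+8=w, n+8=v, e+8=m.

whwvm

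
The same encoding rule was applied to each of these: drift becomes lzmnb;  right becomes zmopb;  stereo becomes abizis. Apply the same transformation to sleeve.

atiidi

The shift depends on letter class: consonant d→l is +8, but vowel i→m is +4. The rule splits by letter class: vowels +4, consonants +8.
For sleeve: s(cons)+8=a, l(cons)+8=t, e(vowel)+4=i, e(vowel)+4=i, v(cons)+8=d, e(vowel)+4=i.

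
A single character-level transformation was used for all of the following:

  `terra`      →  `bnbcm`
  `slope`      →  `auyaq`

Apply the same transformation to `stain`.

acktz

Letter i (0-indexed) is shifted by i+8, so successive shifts are 8, 9, 10, ….
Applying it to stain: s+8=a, t+9=c, a+10=k, i+11=t, n+12=z.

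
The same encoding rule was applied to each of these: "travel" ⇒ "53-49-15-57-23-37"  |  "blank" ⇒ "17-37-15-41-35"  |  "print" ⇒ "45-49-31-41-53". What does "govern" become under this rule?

27-43-57-23-49-41

t(#20)→53 and r(#18)→49: differences scale by 2, so n = 2·pos + 13. With a=1..z=26, the number is 2·pos + 13.
On govern: g=7→27, o=15→43, v=22→57, e=5→23, r=18→49, n=14→41.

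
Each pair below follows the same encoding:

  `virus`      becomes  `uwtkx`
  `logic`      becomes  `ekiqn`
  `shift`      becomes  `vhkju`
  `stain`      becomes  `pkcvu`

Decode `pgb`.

The output letters match the input read backwards, each shifted +2: virus reversed is suriv. Two steps: reverse the string, then apply a Caesar shift of +2.
Decoding pgb: shift back: p−2=n, g−2=e, b−2=z → nez; then reverse → zen.

zen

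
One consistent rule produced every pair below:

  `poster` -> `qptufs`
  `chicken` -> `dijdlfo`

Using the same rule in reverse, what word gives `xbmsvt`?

walrus

Compare letters: p→q is +1, o→p is +1, s→t is +1 — a constant shift. Every letter moves 1 place later in the alphabet, wrapping around z→a.
Undoing it on xbmsvt: x−1=w, b−1=a, m−1=l, s−1=r, v−1=u, t−1=s.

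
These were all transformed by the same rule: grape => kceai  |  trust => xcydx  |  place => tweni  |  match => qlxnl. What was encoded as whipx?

Shifts by position in grape: pos 0: g→k (+4), pos 1: r→c (+11), pos 2: a→e (+4), pos 3: p→a (+11) — repeating every 2. The shifts repeat in a cycle of length 2: positions 0,1,… shift by +4, +11, then the pattern repeats.
Decoding whipx: w−4=s, h−11=w, i−4=e, p−11=e, x−4=t.

sweet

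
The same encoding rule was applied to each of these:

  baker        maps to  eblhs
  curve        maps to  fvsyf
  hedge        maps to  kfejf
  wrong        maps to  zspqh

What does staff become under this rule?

vubig

Shifts by position in baker: pos 0: b→e (+3), pos 1: a→b (+1), pos 2: k→l (+1), pos 3: e→h (+3), pos 4: r→s (+1) — repeating every 3. A repeating key of period 3 is used — shifts +3, +1, +1 over and over.
On staff: s+3=v, t+1=u, a+1=b, f+3=i, f+1=g.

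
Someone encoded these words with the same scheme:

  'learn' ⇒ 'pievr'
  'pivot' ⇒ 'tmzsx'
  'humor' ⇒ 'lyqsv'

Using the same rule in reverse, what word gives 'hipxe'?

delta

This is a Caesar cipher with shift 4.
Decoding hipxe: h−4=d, i−4=e, p−4=l, x−4=t, e−4=a.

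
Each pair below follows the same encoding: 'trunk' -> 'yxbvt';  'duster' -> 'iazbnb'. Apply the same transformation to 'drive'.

Each letter shifts forward by (position + 5), i.e. 5, 6, 7, … — the shift grows by one for each successive letter.
For drive: d+5=i, r+6=x, i+7=p, v+8=d, e+9=n.

ixpdn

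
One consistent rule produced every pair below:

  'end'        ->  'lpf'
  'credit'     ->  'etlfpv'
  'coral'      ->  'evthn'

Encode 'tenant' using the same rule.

The shift depends on letter class: consonant n→p is +2, but vowel e→l is +7. Vowels shift forward by 7 and consonants shift forward by 2.
Applying it to tenant: t(cons)+2=v, e(vowel)+7=l, n(cons)+2=p, a(vowel)+7=h, n(cons)+2=p, t(cons)+2=v.

vlphpv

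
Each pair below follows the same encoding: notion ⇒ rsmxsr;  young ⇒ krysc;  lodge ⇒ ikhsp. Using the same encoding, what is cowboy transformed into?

csfasg

The output letters match the input read backwards, each shifted +4: notion reversed is noiton. Two steps: reverse the string, then apply a Caesar shift of +4.
For cowboy: reverse → yobwoc; then shift: y+4=c, o+4=s, b+4=f, w+4=a, o+4=s, c+4=g.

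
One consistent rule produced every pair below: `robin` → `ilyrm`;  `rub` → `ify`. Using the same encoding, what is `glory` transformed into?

Each pair mirrors across the alphabet (r↔i, o↔l, b↔y): positions sum to 25. Letters are reflected about the middle of the alphabet (position → 25−position): Atbash.
On glory: g↔t, l↔o, o↔l, r↔i, y↔b.

tolib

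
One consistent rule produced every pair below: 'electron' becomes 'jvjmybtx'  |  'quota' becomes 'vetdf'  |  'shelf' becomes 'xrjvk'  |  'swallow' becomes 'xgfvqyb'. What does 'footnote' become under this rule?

It's a Vigenère-style cipher with numeric key [5,10]: position i shifts by key[i mod 2].
On footnote: f+5=k, o+10=y, o+5=t, t+10=d, n+5=s, o+10=y, t+5=y, e+10=o.

kytdsyyo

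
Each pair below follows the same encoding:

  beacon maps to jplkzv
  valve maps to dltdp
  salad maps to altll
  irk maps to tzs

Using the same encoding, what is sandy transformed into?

alvlg

The shift depends on letter class: consonant b→j is +8, but vowel e→p is +11. Vowels shift forward by 11 and consonants shift forward by 8.
For sandy: s(cons)+8=a, a(vowel)+11=l, n(cons)+8=v, d(cons)+8=l, y(cons)+8=g.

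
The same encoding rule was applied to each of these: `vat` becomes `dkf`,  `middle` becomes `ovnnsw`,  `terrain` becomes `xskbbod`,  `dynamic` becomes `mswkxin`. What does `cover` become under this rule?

Two steps: reverse the string, then apply a Caesar shift of +10.
For cover: reverse → revoc; then shift: r+10=b, e+10=o, v+10=f, o+10=y, c+10=m.

bofym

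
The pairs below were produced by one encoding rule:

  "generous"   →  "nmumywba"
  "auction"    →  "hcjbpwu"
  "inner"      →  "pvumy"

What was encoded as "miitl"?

Shifts by position in generous: pos 0: g→n (+7), pos 1: e→m (+8), pos 2: n→u (+7), pos 3: e→m (+8) — repeating every 2. A repeating key of period 2 is used — shifts +7, +8 over and over.
Decoding miitl: m−7=f, i−8=a, i−7=b, t−8=l, l−7=e.

fable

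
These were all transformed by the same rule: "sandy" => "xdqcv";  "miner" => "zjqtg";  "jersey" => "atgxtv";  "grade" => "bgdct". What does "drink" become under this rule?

cgjqr

s(18)→x(23) and a(0)→d(3) fit y≡17x+3 (mod 26); the inverse of 17 mod 26 is 23. Each letter's alphabet position (a=0..z=25) is mapped through 17·x+3 mod 26 — an affine cipher.
Applying it to drink: d(3)→17·3+3≡2=c; r(17)→17·17+3≡6=g; i(8)→17·8+3≡9=j; n(13)→17·13+3≡16=q; k(10)→17·10+3≡17=r (all mod 26).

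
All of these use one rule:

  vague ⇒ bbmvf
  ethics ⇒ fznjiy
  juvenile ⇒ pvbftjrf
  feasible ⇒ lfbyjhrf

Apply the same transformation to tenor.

zftpx

The shift depends on letter class: consonant v→b is +6, but vowel a→b is +1. The rule splits by letter class: vowels +1, consonants +6.
On tenor: t(cons)+6=z, e(vowel)+1=f, n(cons)+6=t, o(vowel)+1=p, r(cons)+6=x.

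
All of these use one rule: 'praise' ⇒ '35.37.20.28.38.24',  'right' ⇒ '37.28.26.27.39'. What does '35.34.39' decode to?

Letters become their 1-based position plus 19 (so a→20, b→21, …).
Reversing it on 35.34.39: 35→(35−19)÷1=16=p, 34→(34−19)÷1=15=o, 39→(39−19)÷1=20=t.

pot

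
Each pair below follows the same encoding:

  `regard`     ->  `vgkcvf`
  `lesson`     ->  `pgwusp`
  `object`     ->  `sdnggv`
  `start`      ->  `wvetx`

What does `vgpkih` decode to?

Shifts by position in regard: pos 0: r→v (+4), pos 1: e→g (+2), pos 2: g→k (+4), pos 3: a→c (+2) — repeating every 2. A repeating key of period 2 is used — shifts +4, +2 over and over.
Decoding vgpkih: v−4=r, g−2=e, p−4=l, k−2=i, i−4=e, h−2=f.

relief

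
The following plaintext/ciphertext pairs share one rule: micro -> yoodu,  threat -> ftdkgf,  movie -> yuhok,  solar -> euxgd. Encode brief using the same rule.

The shift depends on letter class: consonant m→y is +12, but vowel i→o is +6. The rule splits by letter class: vowels +6, consonants +12.
Applying it to brief: b(cons)+12=n, r(cons)+12=d, i(vowel)+6=o, e(vowel)+6=k, f(cons)+12=r.

ndokr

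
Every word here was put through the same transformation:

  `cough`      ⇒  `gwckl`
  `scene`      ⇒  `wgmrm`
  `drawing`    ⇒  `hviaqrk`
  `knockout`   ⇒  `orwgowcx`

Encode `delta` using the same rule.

hmpxi

The rule splits by letter class: vowels +8, consonants +4.
On delta: d(cons)+4=h, e(vowel)+8=m, l(cons)+4=p, t(cons)+4=x, a(vowel)+8=i.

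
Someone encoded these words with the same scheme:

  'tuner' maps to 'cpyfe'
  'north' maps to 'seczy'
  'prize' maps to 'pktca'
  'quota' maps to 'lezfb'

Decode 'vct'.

irk

The output letters match the input read backwards, each shifted +11: tuner reversed is renut. The word is reversed, then every letter is shifted forward by 11.
Reversing it on vct: shift back: v−11=k, c−11=r, t−11=i → kri; then reverse → irk.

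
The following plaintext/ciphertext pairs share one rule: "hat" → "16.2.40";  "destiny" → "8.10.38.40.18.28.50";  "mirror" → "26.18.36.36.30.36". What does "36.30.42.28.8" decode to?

round

h(#8)→16 and a(#1)→2: differences scale by 2, so n = 2·pos + 0. With a=1..z=26, the number is 2·pos.
Reversing it on 36.30.42.28.8: 36→(36−0)÷2=18=r, 30→(30−0)÷2=15=o, 42→(42−0)÷2=21=u, 28→(28−0)÷2=14=n, 8→(8−0)÷2=4=d.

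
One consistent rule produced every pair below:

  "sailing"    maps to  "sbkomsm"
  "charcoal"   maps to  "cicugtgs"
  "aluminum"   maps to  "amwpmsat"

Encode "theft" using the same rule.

The shift increases by 1 at each position, starting from +0: 0, 1, 2, ….
Applying it to theft: t+0=t, h+1=i, e+2=g, f+3=i, t+4=x.

tigix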